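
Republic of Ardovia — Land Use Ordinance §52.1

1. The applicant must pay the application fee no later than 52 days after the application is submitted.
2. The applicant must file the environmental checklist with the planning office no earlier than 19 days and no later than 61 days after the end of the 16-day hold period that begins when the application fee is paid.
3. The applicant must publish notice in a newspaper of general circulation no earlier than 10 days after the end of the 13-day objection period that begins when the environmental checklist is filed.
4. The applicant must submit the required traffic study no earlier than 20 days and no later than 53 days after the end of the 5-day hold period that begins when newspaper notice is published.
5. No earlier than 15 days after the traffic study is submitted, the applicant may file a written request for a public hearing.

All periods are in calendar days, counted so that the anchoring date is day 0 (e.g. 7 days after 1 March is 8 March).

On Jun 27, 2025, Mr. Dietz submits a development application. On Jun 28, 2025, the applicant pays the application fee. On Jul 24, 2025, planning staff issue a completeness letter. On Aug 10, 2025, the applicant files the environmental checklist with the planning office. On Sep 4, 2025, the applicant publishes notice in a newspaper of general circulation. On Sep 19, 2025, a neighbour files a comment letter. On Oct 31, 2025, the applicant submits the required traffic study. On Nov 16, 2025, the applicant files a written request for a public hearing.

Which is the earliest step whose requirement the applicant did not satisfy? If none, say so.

None — every step was satisfied

Step 1: 52 days after Jun 27, 2025 (when the application is submitted) is Aug 18, 2025; done Jun 28, 2025 — timely.
Step 2: the window is 19–61 days after Jul 14, 2025 (end of the 16-day hold period, which began when the application fee is paid on Jun 28, 2025), so Aug 2, 2025 through Sep 13, 2025; done Aug 10, 2025 — within the window.
Step 3: the earliest permitted date is 10 days after Aug 23, 2025 (end of the 13-day objection period, which began when the environmental checklist is filed on Aug 10, 2025), i.e. Sep 2, 2025; done Sep 4, 2025, after the minimum wait.
Step 4: the window is 20–53 days after Sep 9, 2025 (end of the 5-day hold period, which began when newspaper notice is published on Sep 4, 2025), so Sep 29, 2025 through Nov 1, 2025; Oct 31, 2025 falls inside that range.
Step 5: the earliest permitted date is 15 days after Oct 31, 2025 (when the traffic study is submitted), i.e. Nov 15, 2025; Nov 16, 2025 is on or after that date.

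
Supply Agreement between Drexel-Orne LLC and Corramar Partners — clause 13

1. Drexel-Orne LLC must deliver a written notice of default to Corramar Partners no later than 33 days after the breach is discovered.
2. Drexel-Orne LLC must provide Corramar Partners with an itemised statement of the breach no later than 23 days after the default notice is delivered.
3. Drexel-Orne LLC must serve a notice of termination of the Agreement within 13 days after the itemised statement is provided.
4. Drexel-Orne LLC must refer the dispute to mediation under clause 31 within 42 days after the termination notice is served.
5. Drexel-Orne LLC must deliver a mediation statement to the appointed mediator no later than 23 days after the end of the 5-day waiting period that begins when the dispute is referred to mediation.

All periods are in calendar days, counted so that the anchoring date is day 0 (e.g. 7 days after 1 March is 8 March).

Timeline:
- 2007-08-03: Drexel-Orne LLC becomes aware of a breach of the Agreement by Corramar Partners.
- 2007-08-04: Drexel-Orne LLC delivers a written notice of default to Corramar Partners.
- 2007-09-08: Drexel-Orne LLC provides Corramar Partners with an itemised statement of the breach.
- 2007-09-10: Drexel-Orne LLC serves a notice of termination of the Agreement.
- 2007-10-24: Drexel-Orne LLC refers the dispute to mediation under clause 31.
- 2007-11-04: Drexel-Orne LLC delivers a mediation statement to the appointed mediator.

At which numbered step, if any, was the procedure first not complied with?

Step 2

(1) due by 2007-08-03 + 33 days = 2007-09-05; completed 2007-08-04, before the deadline.
(2) due by 2007-08-04 + 23 days = 2007-08-27; done 2007-09-08 — 12 days late.
The analysis stops there.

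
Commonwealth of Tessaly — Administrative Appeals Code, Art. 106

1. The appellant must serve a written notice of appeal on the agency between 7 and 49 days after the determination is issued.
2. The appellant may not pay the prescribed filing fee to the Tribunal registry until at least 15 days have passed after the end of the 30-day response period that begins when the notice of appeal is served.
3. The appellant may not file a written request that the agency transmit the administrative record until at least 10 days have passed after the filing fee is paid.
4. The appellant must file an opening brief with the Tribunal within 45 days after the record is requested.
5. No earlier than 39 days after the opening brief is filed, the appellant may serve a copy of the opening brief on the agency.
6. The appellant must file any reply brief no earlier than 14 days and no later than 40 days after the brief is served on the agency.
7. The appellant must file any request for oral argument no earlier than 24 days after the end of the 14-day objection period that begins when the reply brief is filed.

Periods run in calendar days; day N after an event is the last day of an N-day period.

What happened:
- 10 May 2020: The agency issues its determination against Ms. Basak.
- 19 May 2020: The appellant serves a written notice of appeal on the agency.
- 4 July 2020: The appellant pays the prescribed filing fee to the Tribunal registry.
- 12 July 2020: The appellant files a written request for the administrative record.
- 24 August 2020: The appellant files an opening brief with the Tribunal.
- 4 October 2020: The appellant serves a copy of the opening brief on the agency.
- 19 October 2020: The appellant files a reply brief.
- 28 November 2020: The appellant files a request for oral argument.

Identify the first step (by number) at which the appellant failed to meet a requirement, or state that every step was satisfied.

Step 3

Step 1: the window is 7–49 days after 10 May 2020 (when the determination is issued), so 17 May 2020 through 28 June 2020; 19 May 2020 falls inside that range.
Step 2: the earliest permitted date is 15 days after 18 June 2020 (end of the 30-day response period, which began when the notice of appeal is served on 19 May 2020), i.e. 3 July 2020; done 4 July 2020 — permitted.
Step 3: the earliest permitted date is 10 days after 4 July 2020 (when the filing fee is paid), i.e. 14 July 2020; done 12 July 2020 — 2 days too early.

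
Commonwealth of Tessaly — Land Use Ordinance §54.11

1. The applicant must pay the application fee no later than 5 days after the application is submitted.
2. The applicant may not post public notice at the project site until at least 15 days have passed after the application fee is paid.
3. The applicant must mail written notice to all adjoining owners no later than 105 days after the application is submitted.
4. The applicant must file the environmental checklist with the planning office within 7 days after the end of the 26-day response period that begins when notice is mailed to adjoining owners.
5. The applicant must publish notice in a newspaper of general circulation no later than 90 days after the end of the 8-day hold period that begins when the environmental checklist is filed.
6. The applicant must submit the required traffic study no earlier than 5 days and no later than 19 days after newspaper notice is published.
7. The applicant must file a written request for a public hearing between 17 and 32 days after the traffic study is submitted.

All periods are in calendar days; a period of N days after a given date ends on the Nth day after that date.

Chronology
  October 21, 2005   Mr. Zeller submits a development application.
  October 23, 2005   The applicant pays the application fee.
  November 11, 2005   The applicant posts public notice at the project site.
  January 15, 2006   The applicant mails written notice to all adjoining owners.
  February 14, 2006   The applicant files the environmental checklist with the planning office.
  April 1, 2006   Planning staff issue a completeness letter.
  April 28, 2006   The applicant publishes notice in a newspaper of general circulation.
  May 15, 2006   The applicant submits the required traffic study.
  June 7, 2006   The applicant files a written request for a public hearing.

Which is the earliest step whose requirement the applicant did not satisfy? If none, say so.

Step 1: 5 days after October 21, 2005 (when the application is submitted) is October 26, 2005; completed October 23, 2005, before the deadline.
Step 2: the earliest permitted date is 15 days after October 23, 2005 (when the application fee is paid), i.e. November 7, 2005; done November 11, 2005, after the minimum wait.
Step 3: 105 days after October 21, 2005 (when the application is submitted) is February 3, 2006; done January 15, 2006 — timely.
Step 4: 7 days after February 10, 2006 (end of the 26-day response period, which began when notice is mailed to adjoining owners on January 15, 2006) is February 17, 2006; completed February 14, 2006, before the deadline.
Step 5: 90 days after February 22, 2006 (end of the 8-day hold period, which began when the environmental checklist is filed on February 14, 2006) is May 23, 2006; done April 28, 2006 — timely.
Step 6: the window is 5–19 days after April 28, 2006 (when newspaper notice is published), so May 3, 2006 through May 17, 2006; done May 15, 2006, which is between those dates.
Step 7: the window is 17–32 days after May 15, 2006 (when the traffic study is submitted), so June 1, 2006 through June 16, 2006; done June 7, 2006, which is between those dates.

None — every step was satisfied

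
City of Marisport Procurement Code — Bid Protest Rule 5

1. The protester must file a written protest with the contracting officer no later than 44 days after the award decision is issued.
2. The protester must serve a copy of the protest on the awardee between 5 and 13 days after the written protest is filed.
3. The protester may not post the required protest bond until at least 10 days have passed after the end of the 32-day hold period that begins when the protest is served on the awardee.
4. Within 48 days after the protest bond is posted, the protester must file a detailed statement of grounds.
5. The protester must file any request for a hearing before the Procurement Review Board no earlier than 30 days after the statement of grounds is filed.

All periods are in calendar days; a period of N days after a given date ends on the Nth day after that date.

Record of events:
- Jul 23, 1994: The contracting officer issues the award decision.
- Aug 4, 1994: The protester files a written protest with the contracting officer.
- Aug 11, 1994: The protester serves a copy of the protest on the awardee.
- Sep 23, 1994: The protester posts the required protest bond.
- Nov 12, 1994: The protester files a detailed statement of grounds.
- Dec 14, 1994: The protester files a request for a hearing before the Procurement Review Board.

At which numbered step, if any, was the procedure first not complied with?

Step 1 — counting 44 days from Jul 23, 1994 (when the award decision is issued) gives a deadline of Sep 5, 1994; done Aug 4, 1994 — timely.
Step 2 — 5 and 13 days from Aug 4, 1994 (when the written protest is filed) are Aug 9, 1994 and Aug 17, 1994 respectively; done Aug 11, 1994, which is between those dates.
Step 3 — must wait 10 days from Sep 12, 1994 (end of the 32-day hold period, which began when the protest is served on the awardee on Aug 11, 1994), so not before Sep 22, 1994; Sep 23, 1994 is on or after that date.
Step 4 — counting 48 days from Sep 23, 1994 (when the protest bond is posted) gives a deadline of Nov 10, 1994; not done until Nov 12, 1994, 2 days after the deadline.
Later steps need not be reached.

Step 4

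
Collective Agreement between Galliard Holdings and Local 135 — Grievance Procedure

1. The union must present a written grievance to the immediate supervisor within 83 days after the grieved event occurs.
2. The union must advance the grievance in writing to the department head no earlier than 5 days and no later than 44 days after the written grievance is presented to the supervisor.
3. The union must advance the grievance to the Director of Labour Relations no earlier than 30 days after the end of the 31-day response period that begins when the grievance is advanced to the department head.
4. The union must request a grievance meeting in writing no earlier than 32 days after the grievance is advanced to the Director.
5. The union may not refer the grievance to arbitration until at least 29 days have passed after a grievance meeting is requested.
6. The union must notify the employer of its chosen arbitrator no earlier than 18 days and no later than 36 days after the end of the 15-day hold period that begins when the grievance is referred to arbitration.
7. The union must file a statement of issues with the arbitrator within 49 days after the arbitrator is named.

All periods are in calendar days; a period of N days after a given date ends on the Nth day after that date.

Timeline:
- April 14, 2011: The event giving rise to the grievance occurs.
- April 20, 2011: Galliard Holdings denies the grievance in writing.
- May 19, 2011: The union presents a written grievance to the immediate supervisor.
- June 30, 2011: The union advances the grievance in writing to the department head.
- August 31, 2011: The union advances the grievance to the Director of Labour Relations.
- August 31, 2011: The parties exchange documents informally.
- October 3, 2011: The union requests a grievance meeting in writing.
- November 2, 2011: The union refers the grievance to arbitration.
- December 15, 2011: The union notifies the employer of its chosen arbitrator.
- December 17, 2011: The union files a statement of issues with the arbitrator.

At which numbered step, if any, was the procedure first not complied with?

None — every step was satisfied

(1) due by April 14, 2011 + 83 days = July 6, 2011; completed May 19, 2011, before the deadline.
(2) the permitted window runs from May 19, 2011 + 5 = May 24, 2011 to May 19, 2011 + 44 = July 2, 2011; June 30, 2011 falls inside that range.
(3) permitted from July 31, 2011 + 30 days = August 30, 2011 onward; done August 31, 2011 — permitted.
(4) permitted from August 31, 2011 + 32 days = October 2, 2011 onward; done October 3, 2011 — permitted.
(5) permitted from October 3, 2011 + 29 days = November 1, 2011 onward; November 2, 2011 is on or after that date.
(6) the permitted window runs from November 17, 2011 + 18 = December 5, 2011 to November 17, 2011 + 36 = December 23, 2011; December 15, 2011 falls inside that range.
(7) due by December 15, 2011 + 49 days = February 2, 2012; completed December 17, 2011, before the deadline.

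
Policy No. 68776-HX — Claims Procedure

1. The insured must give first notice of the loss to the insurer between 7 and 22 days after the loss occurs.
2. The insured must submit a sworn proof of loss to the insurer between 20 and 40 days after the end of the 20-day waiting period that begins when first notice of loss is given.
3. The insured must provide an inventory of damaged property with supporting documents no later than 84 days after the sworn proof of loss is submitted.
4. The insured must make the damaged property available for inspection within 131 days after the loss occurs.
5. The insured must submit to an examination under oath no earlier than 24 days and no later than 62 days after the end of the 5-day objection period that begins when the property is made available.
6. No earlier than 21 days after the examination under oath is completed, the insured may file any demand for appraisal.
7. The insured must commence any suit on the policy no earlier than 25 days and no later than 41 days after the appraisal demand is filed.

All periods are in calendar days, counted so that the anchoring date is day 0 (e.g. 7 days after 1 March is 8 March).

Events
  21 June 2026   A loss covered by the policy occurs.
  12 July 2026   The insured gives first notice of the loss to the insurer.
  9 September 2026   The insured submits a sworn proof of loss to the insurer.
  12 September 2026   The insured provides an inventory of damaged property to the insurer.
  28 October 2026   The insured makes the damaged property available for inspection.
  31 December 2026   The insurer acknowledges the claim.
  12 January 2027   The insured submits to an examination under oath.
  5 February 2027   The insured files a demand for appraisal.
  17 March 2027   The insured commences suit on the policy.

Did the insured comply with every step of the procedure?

Step 1 — 7 and 22 days from 21 June 2026 (when the loss occurs) are 28 June 2026 and 13 July 2026 respectively; done 12 July 2026, which is between those dates.
Step 2 — 20 and 40 days from 1 August 2026 (end of the 20-day waiting period, which began when first notice of loss is given on 12 July 2026) are 21 August 2026 and 10 September 2026 respectively; done 9 September 2026, which is between those dates.
Step 3 — counting 84 days from 9 September 2026 (when the sworn proof of loss is submitted) gives a deadline of 2 December 2026; completed 12 September 2026, before the deadline.
Step 4 — counting 131 days from 21 June 2026 (when the loss occurs) gives a deadline of 30 October 2026; 28 October 2026 is within that limit.
Step 5 — 24 and 62 days from 2 November 2026 (end of the 5-day objection period, which began when the property is made available on 28 October 2026) are 26 November 2026 and 3 January 2027 respectively; 12 January 2027 is 9 days past the end of the window.
The procedure was therefore not followed at step 5.

No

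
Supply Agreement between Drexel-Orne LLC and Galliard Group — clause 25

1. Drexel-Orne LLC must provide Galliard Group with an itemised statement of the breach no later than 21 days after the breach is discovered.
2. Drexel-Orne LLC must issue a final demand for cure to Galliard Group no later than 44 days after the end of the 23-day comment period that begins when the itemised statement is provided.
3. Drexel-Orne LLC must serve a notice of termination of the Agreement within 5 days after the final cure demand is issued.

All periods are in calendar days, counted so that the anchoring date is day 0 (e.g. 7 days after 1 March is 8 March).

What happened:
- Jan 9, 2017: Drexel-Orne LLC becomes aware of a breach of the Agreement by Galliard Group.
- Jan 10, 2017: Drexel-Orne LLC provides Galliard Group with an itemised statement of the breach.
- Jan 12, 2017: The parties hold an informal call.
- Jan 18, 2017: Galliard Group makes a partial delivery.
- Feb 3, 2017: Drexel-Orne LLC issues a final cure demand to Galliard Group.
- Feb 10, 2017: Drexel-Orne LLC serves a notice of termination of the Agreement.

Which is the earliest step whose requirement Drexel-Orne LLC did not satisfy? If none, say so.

Step 3

Step 1 — counting 21 days from Jan 9, 2017 (when the breach is discovered) gives a deadline of Jan 30, 2017; Jan 10, 2017 is within that limit.
Step 2 — counting 44 days from Feb 2, 2017 (end of the 23-day comment period, which began when the itemised statement is provided on Jan 10, 2017) gives a deadline of Mar 18, 2017; Feb 3, 2017 is within that limit.
Step 3 — counting 5 days from Feb 3, 2017 (when the final cure demand is issued) gives a deadline of Feb 8, 2017; Feb 10, 2017 misses that deadline by 2 days.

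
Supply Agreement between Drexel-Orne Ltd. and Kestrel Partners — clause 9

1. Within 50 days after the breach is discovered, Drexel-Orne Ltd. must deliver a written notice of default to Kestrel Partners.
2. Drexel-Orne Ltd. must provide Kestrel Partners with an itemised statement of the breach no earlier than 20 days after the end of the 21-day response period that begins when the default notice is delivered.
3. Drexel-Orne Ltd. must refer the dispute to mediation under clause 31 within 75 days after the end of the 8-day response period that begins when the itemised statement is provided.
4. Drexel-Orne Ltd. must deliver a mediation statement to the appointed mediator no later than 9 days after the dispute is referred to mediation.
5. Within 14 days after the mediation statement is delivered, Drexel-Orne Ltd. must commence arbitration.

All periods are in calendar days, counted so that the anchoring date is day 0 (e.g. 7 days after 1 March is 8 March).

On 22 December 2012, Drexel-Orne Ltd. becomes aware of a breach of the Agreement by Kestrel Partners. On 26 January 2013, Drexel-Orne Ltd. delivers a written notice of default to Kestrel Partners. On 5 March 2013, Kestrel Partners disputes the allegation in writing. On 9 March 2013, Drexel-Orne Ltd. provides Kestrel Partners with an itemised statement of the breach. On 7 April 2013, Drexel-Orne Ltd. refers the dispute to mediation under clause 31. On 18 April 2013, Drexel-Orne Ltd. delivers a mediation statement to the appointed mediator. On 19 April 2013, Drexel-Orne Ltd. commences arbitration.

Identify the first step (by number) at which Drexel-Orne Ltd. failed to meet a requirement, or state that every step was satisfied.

Step 4

Step 1: 50 days after 22 December 2012 (when the breach is discovered) is 10 February 2013; done 26 January 2013 — timely.
Step 2: the earliest permitted date is 20 days after 16 February 2013 (end of the 21-day response period, which began when the default notice is delivered on 26 January 2013), i.e. 8 March 2013; done 9 March 2013, after the minimum wait.
Step 3: 75 days after 17 March 2013 (end of the 8-day response period, which began when the itemised statement is provided on 9 March 2013) is 31 May 2013; completed 7 April 2013, before the deadline.
Step 4: 9 days after 7 April 2013 (when the dispute is referred to mediation) is 16 April 2013; done 18 April 2013 — 2 days late.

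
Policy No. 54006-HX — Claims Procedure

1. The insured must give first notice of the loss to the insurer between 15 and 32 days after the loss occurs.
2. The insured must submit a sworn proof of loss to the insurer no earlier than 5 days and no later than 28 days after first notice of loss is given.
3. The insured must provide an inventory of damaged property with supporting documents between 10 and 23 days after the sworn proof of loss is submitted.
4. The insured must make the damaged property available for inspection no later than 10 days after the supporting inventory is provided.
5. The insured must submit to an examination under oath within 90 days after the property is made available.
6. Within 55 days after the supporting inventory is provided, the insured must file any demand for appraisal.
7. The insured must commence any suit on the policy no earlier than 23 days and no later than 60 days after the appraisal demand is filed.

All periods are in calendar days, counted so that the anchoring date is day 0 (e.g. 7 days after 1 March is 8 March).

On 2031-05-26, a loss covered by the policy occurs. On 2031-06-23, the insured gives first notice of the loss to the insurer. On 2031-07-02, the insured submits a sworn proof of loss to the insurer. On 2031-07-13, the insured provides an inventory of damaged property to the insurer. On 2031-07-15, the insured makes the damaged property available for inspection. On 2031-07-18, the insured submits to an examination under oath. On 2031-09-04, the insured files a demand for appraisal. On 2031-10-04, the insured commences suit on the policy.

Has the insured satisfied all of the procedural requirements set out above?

Yes

(1) the permitted window runs from 2031-05-26 + 15 = 2031-06-10 to 2031-05-26 + 32 = 2031-06-27; done 2031-06-23, which is between those dates.
(2) the permitted window runs from 2031-06-23 + 5 = 2031-06-28 to 2031-06-23 + 28 = 2031-07-21; 2031-07-02 falls inside that range.
(3) the permitted window runs from 2031-07-02 + 10 = 2031-07-12 to 2031-07-02 + 23 = 2031-07-25; 2031-07-13 falls inside that range.
(4) due by 2031-07-13 + 10 days = 2031-07-23; done 2031-07-15 — timely.
(5) due by 2031-07-15 + 90 days = 2031-10-13; completed 2031-07-18, before the deadline.
(6) due by 2031-07-13 + 55 days = 2031-09-06; 2031-09-04 is within that limit.
(7) the permitted window runs from 2031-09-04 + 23 = 2031-09-27 to 2031-09-04 + 60 = 2031-11-03; done 2031-10-04 — within the window.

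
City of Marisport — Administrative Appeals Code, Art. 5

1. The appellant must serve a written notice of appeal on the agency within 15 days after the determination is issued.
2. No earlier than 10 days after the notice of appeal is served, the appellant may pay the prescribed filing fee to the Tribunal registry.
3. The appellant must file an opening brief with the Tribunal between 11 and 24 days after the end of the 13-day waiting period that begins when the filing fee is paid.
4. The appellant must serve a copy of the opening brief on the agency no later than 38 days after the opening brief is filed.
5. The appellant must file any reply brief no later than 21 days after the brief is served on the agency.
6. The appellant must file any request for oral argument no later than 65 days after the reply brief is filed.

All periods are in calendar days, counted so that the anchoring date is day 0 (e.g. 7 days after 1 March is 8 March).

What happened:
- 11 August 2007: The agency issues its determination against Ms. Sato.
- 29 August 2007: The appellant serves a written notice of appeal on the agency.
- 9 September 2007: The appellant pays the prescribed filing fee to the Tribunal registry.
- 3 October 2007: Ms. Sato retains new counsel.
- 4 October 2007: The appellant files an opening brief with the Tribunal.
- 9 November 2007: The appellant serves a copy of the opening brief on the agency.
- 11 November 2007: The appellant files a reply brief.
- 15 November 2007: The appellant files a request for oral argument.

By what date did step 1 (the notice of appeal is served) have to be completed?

Step 1 runs from 11 August 2007, when the determination is issued. 15 days after 11 August 2007 is 26 August 2007.

26 August 2007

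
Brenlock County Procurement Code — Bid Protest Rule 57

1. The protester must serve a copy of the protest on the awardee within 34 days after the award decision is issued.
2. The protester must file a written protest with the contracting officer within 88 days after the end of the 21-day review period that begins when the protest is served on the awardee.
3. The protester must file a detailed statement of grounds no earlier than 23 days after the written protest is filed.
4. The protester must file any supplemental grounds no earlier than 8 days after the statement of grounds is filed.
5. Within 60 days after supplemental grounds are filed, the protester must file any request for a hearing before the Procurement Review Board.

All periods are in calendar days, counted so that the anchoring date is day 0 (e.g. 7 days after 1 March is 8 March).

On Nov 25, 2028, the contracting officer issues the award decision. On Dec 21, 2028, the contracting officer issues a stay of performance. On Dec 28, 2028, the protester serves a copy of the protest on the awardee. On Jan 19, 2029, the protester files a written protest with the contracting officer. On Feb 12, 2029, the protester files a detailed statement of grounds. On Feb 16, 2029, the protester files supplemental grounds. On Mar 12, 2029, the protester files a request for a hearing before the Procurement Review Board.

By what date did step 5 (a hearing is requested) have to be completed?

Apr 17, 2029

Step 5 runs from Feb 16, 2029, when supplemental grounds are filed. 60 days after Feb 16, 2029 is Apr 17, 2029.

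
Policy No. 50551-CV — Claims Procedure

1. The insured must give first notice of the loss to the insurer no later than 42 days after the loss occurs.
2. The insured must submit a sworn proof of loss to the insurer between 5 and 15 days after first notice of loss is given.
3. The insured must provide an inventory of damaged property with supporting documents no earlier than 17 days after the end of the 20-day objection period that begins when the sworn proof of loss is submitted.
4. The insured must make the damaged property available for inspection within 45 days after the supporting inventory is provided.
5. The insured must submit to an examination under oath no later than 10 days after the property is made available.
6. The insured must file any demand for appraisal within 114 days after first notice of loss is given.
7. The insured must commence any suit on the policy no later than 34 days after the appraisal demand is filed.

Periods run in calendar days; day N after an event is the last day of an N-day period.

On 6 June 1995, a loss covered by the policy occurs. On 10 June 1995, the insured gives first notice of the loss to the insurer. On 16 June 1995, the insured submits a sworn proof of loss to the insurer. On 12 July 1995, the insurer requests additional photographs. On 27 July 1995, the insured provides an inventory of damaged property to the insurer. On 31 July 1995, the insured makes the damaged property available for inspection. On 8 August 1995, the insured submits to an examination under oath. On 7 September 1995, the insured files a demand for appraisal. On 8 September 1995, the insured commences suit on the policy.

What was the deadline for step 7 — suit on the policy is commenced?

Step 7 runs from 7 September 1995, when the appraisal demand is filed. 34 days after 7 September 1995 is 11 October 1995.

11 October 1995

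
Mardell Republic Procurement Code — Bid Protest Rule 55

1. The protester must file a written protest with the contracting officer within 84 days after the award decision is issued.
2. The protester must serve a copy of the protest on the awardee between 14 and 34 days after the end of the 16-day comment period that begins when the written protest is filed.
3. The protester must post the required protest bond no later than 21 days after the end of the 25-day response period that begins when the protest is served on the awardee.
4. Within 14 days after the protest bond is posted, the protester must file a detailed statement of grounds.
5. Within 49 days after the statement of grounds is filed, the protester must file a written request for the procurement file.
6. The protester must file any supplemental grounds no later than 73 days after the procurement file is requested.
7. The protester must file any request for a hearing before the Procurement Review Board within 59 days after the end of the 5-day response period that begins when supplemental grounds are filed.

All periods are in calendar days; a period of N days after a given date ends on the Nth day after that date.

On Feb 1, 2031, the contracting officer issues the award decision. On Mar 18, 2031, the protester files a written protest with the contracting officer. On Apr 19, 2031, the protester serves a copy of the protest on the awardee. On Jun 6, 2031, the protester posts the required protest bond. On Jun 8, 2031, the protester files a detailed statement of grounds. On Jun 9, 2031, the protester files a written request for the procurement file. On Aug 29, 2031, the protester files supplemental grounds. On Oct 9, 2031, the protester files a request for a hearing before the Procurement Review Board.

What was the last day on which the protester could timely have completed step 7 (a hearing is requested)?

Nov 1, 2031

Supplemental grounds are filed on Aug 29, 2031; the 5-day response period therefore ends Sep 3, 2031, and step 7 runs from that date. 59 days after Sep 3, 2031 is Nov 1, 2031.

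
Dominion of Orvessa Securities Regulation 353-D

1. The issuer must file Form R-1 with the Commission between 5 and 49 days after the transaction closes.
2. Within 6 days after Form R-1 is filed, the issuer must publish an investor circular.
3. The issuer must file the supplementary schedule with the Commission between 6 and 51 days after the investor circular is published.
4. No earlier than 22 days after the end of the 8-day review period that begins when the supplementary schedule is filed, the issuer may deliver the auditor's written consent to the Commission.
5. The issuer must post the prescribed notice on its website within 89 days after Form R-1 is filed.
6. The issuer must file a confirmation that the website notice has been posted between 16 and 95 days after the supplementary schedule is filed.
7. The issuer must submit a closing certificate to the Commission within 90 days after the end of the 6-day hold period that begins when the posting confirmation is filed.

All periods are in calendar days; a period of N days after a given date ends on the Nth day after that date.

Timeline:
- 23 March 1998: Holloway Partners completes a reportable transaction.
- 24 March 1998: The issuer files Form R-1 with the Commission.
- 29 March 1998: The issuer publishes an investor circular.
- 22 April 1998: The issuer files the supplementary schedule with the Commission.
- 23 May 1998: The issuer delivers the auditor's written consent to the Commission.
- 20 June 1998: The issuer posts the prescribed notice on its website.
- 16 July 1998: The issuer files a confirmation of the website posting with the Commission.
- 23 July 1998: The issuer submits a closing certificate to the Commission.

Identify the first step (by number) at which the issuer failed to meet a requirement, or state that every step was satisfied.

Step 1

Step 1: the window is 5–49 days after 23 March 1998 (when the transaction closes), so 28 March 1998 through 11 May 1998; 24 March 1998 is 4 days too early.
Later steps need not be reached.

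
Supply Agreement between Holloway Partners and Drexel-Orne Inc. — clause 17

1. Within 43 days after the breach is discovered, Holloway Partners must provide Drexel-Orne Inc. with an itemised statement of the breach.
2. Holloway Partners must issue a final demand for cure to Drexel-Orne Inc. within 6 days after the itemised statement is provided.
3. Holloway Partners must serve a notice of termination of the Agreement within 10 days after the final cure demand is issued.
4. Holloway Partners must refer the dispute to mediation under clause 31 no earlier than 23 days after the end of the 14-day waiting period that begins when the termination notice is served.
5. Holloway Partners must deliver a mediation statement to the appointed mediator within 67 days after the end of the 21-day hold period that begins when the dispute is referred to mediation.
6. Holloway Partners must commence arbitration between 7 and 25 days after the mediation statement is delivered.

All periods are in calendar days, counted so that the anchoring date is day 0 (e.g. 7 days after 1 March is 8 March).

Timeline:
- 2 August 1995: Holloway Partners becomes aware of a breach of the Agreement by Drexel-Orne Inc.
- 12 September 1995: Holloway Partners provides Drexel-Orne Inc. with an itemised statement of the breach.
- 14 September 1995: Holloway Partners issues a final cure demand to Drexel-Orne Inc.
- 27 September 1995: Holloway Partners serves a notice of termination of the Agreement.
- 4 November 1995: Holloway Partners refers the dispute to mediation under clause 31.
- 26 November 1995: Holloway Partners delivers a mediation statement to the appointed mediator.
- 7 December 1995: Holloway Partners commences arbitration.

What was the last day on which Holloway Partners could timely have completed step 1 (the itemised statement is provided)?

14 September 1995

Step 1 runs from 2 August 1995, when the breach is discovered. 43 days after 2 August 1995 is 14 September 1995.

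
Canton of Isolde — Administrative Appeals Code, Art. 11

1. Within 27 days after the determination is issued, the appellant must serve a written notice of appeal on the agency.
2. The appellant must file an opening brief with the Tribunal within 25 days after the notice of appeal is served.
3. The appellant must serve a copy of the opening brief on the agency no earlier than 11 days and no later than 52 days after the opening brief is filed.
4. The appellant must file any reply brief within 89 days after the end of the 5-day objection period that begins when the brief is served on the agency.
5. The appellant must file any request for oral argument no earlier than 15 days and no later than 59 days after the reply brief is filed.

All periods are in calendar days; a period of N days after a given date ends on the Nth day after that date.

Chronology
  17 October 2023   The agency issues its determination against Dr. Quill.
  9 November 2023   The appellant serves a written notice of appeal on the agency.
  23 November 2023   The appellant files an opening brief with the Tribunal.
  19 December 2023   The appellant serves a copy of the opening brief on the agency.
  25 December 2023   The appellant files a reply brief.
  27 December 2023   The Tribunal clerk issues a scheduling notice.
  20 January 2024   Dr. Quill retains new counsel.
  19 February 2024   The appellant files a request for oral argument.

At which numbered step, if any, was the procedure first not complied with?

None — every step was satisfied

Step 1: 27 days after 17 October 2023 (when the determination is issued) is 13 November 2023; completed 9 November 2023, before the deadline.
Step 2: 25 days after 9 November 2023 (when the notice of appeal is served) is 4 December 2023; done 23 November 2023 — timely.
Step 3: the window is 11–52 days after 23 November 2023 (when the opening brief is filed), so 4 December 2023 through 14 January 2024; 19 December 2023 falls inside that range.
Step 4: 89 days after 24 December 2023 (end of the 5-day objection period, which began when the brief is served on the agency on 19 December 2023) is 22 March 2024; done 25 December 2023 — timely.
Step 5: the window is 15–59 days after 25 December 2023 (when the reply brief is filed), so 9 January 2024 through 22 February 2024; done 19 February 2024 — within the window.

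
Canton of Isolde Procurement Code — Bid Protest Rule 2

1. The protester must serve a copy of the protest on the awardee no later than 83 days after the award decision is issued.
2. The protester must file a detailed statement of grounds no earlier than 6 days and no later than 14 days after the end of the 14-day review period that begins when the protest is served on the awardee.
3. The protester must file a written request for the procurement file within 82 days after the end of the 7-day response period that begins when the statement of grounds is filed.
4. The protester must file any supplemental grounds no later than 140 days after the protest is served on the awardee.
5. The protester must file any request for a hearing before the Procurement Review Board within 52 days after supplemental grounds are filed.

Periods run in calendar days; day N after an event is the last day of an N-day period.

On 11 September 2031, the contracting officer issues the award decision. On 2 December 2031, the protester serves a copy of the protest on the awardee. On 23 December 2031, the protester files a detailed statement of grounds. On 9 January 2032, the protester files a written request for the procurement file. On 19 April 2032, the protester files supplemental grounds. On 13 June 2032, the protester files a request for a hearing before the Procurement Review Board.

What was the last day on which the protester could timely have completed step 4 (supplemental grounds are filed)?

Step 4 runs from 2 December 2031, when the protest is served on the awardee. 140 days after 2 December 2031 is 20 April 2032.

20 April 2032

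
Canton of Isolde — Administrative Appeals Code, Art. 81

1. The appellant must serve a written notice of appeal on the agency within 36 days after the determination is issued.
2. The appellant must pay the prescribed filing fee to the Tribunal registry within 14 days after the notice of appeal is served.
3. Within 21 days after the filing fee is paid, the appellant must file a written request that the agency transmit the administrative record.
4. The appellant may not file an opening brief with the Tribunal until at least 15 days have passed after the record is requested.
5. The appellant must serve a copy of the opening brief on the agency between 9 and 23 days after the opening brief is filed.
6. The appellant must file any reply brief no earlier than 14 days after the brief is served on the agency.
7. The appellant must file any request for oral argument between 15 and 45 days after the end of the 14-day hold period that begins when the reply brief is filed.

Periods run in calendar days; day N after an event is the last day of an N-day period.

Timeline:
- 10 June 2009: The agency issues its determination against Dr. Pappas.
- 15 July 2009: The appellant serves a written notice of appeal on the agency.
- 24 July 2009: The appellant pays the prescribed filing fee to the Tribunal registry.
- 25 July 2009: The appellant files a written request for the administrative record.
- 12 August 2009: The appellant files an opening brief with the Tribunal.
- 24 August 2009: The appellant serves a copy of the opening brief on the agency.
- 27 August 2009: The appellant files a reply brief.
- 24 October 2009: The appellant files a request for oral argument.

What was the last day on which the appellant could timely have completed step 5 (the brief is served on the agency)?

Step 5 runs from 12 August 2009, when the opening brief is filed. The window is 9–23 days after 12 August 2009; it closes on 4 September 2009.

4 September 2009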